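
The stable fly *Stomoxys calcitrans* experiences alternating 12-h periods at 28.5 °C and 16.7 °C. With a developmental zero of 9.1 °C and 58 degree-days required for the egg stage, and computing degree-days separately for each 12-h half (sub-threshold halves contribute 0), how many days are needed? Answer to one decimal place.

4.3 days

Day half: max(0, 28.5 − 9.1) × 0.5 = 19.4 × 0.5 = 9.70 DD.
Night half: max(0, 16.7 − 9.1) × 0.5 = 7.6 × 0.5 = 3.80 DD.
Per 24 h: 13.50 DD/day.
Duration = 58 / 13.50 = 4.296 ≈ 4.3 days.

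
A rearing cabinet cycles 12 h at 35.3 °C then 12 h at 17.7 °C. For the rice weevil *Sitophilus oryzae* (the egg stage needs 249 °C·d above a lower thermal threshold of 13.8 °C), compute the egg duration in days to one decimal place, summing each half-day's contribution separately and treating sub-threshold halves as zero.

Day half: max(0, 35.3 − 13.8) × 0.5 = 21.5 × 0.5 = 10.75 DD.
Night half: max(0, 17.7 − 13.8) × 0.5 = 3.9 × 0.5 = 1.95 DD.
Per 24 h: 12.70 DD/day.
Duration = 249 / 12.70 = 19.606 ≈ 19.6 days.

19.6 days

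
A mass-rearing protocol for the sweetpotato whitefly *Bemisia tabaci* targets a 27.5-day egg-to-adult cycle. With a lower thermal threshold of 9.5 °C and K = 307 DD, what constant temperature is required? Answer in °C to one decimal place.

20.7 °C

Required daily accumulation = 307 / 27.5 = 11.164 DD/day.
T = T_base + 11.164 = 9.5 + 11.164 = 20.664 ≈ 20.7 °C.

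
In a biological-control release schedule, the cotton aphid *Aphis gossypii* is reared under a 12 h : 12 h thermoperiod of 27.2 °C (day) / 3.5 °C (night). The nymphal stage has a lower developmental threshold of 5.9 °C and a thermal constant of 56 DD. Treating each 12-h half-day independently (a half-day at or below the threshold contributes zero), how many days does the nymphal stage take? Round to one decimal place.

Day half: max(0, 27.2 − 5.9) × 0.5 = 21.3 × 0.5 = 10.65 DD.
Night half: max(0, 3.5 − 5.9) × 0.5 = 0.0 × 0.5 = 0.00 DD.
Per 24 h: 10.65 DD/day.
Duration = 56 / 10.65 = 5.258 ≈ 5.3 days.

5.3 days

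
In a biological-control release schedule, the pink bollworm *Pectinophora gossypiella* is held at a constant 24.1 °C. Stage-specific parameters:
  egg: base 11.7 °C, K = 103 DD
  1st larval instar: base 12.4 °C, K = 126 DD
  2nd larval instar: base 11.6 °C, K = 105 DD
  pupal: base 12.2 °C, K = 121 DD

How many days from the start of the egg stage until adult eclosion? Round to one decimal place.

egg: 103 / (24.1 − 11.7) = 103 / 12.4 = 8.306 d.
1st larval instar: 126 / (24.1 − 12.4) = 126 / 11.7 = 10.769 d.
2nd larval instar: 105 / (24.1 − 11.6) = 105 / 12.5 = 8.400 d.
pupal: 121 / (24.1 − 12.2) = 121 / 11.9 = 10.168 d.
Sum = 37.644 ≈ 37.6 days.

37.6 days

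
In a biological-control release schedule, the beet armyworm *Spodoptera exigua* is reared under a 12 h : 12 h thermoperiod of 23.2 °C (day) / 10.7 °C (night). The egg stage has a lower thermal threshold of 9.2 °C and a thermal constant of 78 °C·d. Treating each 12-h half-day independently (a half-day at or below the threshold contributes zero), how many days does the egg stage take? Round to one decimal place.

10.1 days

Day half: max(0, 23.2 − 9.2) × 0.5 = 14.0 × 0.5 = 7.00 DD.
Night half: max(0, 10.7 − 9.2) × 0.5 = 1.5 × 0.5 = 0.75 DD.
Per 24 h: 7.75 DD/day.
Duration = 78 / 7.75 = 10.065 ≈ 10.1 days.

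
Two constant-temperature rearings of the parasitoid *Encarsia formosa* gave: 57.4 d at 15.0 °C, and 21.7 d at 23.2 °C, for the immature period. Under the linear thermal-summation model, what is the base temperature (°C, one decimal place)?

Equal thermal constants: D₁(T₁ − T_b) = D₂(T₂ − T_b).
57.4·(15.0 − T_b) = 21.7·(23.2 − T_b)
T_b = (57.4·15.0 − 21.7·23.2) / (57.4 − 21.7) = 357.56 / 35.7 = 10.016 °C ≈ 10.0 °C.

10.0 °C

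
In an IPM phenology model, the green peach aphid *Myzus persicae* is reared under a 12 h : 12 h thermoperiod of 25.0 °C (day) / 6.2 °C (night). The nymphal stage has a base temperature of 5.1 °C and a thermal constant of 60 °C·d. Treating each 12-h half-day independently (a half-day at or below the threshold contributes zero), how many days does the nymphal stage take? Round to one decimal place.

Day half: max(0, 25.0 − 5.1) × 0.5 = 19.9 × 0.5 = 9.95 DD.
Night half: max(0, 6.2 − 5.1) × 0.5 = 1.1 × 0.5 = 0.55 DD.
Per 24 h: 10.50 DD/day.
Duration = 60 / 10.50 = 5.714 ≈ 5.7 days.

5.7 days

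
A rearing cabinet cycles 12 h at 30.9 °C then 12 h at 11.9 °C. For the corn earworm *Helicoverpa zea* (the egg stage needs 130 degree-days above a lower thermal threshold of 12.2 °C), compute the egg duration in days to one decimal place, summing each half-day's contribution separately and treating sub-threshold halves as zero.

13.9 days

Day half: max(0, 30.9 − 12.2) × 0.5 = 18.7 × 0.5 = 9.35 DD.
Night half: max(0, 11.9 − 12.2) × 0.5 = 0.0 × 0.5 = 0.00 DD.
Per 24 h: 9.35 DD/day.
Duration = 130 / 9.35 = 13.904 ≈ 13.9 days.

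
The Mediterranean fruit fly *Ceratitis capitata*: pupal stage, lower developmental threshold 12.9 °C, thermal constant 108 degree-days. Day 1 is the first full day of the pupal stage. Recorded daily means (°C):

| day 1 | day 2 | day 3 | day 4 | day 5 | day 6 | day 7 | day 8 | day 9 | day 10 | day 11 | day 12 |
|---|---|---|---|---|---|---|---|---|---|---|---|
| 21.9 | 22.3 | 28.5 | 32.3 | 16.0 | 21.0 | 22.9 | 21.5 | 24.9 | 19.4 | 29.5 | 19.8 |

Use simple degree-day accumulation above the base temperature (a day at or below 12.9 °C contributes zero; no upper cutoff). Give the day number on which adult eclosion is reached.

day 11

Daily DD above 12.9 °C: 9.0, 9.4, 15.6, 19.4, 3.1, 8.1, 10.0, 8.6, 12.0, 6.5, 16.6, 6.9.
Cumulative: 9.0, 18.4, 34.0, 53.4, 56.5, 64.6, 74.6, 83.2, 95.2, 101.7, 118.3, 125.2.
The total first reaches 108 DD on day 11.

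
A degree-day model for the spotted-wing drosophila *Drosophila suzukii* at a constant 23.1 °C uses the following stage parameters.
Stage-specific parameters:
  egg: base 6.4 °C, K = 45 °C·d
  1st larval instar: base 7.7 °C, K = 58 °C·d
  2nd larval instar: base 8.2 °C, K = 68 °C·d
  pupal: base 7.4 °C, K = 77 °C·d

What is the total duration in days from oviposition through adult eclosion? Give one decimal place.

15.9 days

egg: 45 / (23.1 − 6.4) = 45 / 16.7 = 2.695 d.
1st larval instar: 58 / (23.1 − 7.7) = 58 / 15.4 = 3.766 d.
2nd larval instar: 68 / (23.1 − 8.2) = 68 / 14.9 = 4.564 d.
pupal: 77 / (23.1 − 7.4) = 77 / 15.7 = 4.904 d.
Sum = 15.929 ≈ 15.9 days.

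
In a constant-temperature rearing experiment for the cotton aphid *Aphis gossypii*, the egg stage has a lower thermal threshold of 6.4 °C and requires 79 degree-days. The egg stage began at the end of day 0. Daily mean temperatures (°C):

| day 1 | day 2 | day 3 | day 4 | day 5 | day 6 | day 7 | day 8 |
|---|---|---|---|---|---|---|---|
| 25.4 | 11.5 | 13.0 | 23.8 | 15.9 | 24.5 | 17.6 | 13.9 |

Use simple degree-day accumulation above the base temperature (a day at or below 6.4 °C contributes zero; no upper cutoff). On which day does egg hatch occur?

Daily DD above 6.4 °C: 19.0, 5.1, 6.6, 17.4, 9.5, 18.1, 11.2, 7.5.
Cumulative: 19.0, 24.1, 30.7, 48.1, 57.6, 75.7, 86.9, 94.4.
The total first reaches 79 DD on day 7.

day 7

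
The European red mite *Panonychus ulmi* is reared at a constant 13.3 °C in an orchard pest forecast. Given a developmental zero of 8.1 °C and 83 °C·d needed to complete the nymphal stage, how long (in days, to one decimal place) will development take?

16.0 days

Daily accumulation = 13.3 − 8.1 = 5.2 DD/day.
Duration = 83 / 5.2 = 15.962 ≈ 16.0 days.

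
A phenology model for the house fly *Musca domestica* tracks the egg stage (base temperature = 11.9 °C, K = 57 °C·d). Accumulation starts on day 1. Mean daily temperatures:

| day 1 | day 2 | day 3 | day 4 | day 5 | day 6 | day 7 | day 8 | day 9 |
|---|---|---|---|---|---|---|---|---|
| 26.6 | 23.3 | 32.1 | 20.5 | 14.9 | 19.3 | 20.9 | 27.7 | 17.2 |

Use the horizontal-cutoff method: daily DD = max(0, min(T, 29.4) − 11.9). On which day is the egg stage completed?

day 6

Daily DD above 11.9 °C (capped at 17.5): 14.7, 11.4, 17.5, 8.6, 3.0, 7.4, 9.0, 15.8, 5.3.
Cumulative: 14.7, 26.1, 43.6, 52.2, 55.2, 62.6, 71.6, 87.4, 92.7.
The total first reaches 57 DD on day 6.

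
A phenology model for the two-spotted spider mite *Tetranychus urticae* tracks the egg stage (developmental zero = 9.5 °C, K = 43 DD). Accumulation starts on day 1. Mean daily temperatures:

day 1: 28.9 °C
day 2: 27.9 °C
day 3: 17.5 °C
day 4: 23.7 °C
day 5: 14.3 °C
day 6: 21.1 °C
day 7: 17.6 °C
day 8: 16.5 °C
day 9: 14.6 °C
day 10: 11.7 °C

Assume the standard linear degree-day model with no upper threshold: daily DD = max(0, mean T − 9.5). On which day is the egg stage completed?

day 3

Daily DD above 9.5 °C: 19.4, 18.4, 8.0, 14.2, 4.8, 11.6, 8.1, 7.0, 5.1, 2.2.
Cumulative: 19.4, 37.8, 45.8, 60.0, 64.8, 76.4, 84.5, 91.5, 96.6, 98.8.
The total first reaches 43 DD on day 3.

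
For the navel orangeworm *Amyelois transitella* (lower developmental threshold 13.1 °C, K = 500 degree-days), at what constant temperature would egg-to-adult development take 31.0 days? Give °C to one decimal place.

Required daily accumulation = 500 / 31.0 = 16.129 DD/day.
T = T_base + 16.129 = 13.1 + 16.129 = 29.229 ≈ 29.2 °C.

29.2 °C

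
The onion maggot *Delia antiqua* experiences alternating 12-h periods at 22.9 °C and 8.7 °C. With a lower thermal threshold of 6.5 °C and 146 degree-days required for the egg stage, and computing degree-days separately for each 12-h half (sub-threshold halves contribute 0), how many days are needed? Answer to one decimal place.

15.7 days

Day half: max(0, 22.9 − 6.5) × 0.5 = 16.4 × 0.5 = 8.20 DD.
Night half: max(0, 8.7 − 6.5) × 0.5 = 2.2 × 0.5 = 1.10 DD.
Per 24 h: 9.30 DD/day.
Duration = 146 / 9.30 = 15.699 ≈ 15.7 days.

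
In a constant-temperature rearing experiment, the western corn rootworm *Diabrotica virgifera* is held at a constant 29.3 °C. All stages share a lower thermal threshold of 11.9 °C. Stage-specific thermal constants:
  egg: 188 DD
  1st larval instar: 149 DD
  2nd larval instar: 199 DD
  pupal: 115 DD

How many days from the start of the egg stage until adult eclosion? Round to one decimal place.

Daily accumulation at 29.3 °C = 29.3 − 11.9 = 17.4 DD/day.
Total K = 188 + 149 + 199 + 115 = 651 DD.
Total duration = 651 / 17.4 = 37.414 ≈ 37.4 days.

37.4 days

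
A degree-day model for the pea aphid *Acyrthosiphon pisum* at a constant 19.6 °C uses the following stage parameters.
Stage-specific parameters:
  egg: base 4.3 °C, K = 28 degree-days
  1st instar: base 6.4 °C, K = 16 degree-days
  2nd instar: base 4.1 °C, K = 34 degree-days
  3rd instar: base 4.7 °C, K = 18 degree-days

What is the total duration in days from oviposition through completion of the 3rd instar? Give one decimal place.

egg: 28 / (19.6 − 4.3) = 28 / 15.3 = 1.830 d.
1st instar: 16 / (19.6 − 6.4) = 16 / 13.2 = 1.212 d.
2nd instar: 34 / (19.6 − 4.1) = 34 / 15.5 = 2.194 d.
3rd instar: 18 / (19.6 − 4.7) = 18 / 14.9 = 1.208 d.
Sum = 6.444 ≈ 6.4 days.

6.4 days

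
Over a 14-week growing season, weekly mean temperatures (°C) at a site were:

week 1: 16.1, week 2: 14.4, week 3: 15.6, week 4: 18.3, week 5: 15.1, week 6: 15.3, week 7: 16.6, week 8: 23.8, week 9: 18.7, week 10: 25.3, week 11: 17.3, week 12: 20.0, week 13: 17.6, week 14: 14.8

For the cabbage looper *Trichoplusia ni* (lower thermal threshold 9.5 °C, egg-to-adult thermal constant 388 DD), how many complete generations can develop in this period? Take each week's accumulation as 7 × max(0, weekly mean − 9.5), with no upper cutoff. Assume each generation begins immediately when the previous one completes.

2 generations

Weekly DD (7 × max(0, T̄ − 9.5)): 46.2, 34.3, 42.7, 61.6, 39.2, 40.6, 49.7, 100.1, 64.4, 110.6, 54.6, 73.5, 56.7, 37.1.
Season total = 811.3 DD.
Complete generations = ⌊811.3 / 388⌋ = 2.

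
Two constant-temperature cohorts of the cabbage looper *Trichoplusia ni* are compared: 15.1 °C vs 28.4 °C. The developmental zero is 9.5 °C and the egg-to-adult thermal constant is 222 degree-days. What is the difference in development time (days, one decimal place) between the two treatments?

At 15.1 °C: 222 / (15.1 − 9.5) = 222 / 5.6 = 39.643 d.
At 28.4 °C: 222 / (28.4 − 9.5) = 222 / 18.9 = 11.746 d.
Difference = |39.643 − 11.746| = 27.897 ≈ 27.9 days.

27.9 days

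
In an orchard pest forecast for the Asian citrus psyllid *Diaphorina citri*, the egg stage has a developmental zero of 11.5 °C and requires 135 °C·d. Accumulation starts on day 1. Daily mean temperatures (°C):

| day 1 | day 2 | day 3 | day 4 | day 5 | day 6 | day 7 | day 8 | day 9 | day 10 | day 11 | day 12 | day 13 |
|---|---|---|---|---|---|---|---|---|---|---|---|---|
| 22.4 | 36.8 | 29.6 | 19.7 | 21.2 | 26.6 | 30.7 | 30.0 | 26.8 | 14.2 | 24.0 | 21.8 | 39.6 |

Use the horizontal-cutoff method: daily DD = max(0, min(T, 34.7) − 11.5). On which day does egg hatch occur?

Daily DD above 11.5 °C (capped at 23.2): 10.9, 23.2, 18.1, 8.2, 9.7, 15.1, 19.2, 18.5, 15.3, 2.7, 12.5, 10.3, 23.2.
Cumulative: 10.9, 34.1, 52.2, 60.4, 70.1, 85.2, 104.4, 122.9, 138.2, 140.9, 153.4, 163.7, 186.9.
The total first reaches 135 DD on day 9.

day 9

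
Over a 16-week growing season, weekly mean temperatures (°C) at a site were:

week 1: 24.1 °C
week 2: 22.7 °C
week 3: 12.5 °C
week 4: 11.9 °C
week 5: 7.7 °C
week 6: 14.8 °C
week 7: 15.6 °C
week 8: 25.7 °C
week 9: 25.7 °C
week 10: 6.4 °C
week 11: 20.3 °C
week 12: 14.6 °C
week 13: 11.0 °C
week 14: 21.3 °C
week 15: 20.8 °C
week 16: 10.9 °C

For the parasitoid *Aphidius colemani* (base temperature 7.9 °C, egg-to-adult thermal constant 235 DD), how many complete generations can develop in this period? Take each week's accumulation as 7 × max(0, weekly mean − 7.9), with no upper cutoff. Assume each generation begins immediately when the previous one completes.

Weekly DD (7 × max(0, T̄ − 7.9)): 113.4, 103.6, 32.2, 28.0, 0.0, 48.3, 53.9, 124.6, 124.6, 0.0, 86.8, 46.9, 21.7, 93.8, 90.3, 21.0.
Season total = 989.1 DD.
Complete generations = ⌊989.1 / 235⌋ = 4.

4 generations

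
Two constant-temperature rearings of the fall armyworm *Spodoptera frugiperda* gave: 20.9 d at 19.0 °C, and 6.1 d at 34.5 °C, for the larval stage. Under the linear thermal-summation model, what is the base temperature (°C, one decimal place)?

Equal thermal constants: D₁(T₁ − T_b) = D₂(T₂ − T_b).
20.9·(19.0 − T_b) = 6.1·(34.5 − T_b)
T_b = (20.9·19.0 − 6.1·34.5) / (20.9 − 6.1) = 186.65 / 14.8 = 12.611 °C ≈ 12.6 °C.

12.6 °C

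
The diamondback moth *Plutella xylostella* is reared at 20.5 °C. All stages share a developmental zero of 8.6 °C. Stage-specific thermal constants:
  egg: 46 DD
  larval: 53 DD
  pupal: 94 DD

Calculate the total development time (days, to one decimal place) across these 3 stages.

16.2 days

Daily accumulation at 20.5 °C = 20.5 − 8.6 = 11.9 DD/day.
Total K = 46 + 53 + 94 = 193 DD.
Total duration = 193 / 11.9 = 16.218 ≈ 16.2 days.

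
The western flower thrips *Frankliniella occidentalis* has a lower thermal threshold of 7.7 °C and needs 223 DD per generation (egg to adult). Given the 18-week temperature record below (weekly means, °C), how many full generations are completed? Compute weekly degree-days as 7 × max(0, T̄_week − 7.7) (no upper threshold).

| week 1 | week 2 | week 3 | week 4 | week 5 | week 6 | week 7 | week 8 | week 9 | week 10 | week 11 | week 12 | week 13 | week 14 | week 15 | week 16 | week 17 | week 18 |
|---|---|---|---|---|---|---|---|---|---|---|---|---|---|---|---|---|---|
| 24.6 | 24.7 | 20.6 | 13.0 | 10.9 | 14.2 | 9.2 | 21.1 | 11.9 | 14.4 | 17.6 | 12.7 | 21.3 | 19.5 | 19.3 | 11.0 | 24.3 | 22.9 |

Weekly DD (7 × max(0, T̄ − 7.7)): 118.3, 119.0, 90.3, 37.1, 22.4, 45.5, 10.5, 93.8, 29.4, 46.9, 69.3, 35.0, 95.2, 82.6, 81.2, 23.1, 116.2, 106.4.
Season total = 1222.2 DD.
Complete generations = ⌊1222.2 / 223⌋ = 5.

5 generations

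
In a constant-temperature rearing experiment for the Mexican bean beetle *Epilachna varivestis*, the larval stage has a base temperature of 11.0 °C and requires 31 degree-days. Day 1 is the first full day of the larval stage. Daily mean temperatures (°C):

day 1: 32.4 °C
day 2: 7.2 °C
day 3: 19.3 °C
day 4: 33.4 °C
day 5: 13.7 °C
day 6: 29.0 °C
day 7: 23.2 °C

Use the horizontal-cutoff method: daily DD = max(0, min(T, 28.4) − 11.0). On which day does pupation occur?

Daily DD above 11.0 °C (capped at 17.4): 17.4, 0.0, 8.3, 17.4, 2.7, 17.4, 12.2.
Cumulative: 17.4, 17.4, 25.7, 43.1, 45.8, 63.2, 75.4.
The total first reaches 31 DD on day 4.

day 4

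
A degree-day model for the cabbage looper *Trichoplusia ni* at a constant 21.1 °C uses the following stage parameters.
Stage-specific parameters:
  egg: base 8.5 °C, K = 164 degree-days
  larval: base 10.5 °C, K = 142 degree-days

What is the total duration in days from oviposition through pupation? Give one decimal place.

egg: 164 / (21.1 − 8.5) = 164 / 12.6 = 13.016 d.
larval: 142 / (21.1 − 10.5) = 142 / 10.6 = 13.396 d.
Sum = 26.412 ≈ 26.4 days.

26.4 days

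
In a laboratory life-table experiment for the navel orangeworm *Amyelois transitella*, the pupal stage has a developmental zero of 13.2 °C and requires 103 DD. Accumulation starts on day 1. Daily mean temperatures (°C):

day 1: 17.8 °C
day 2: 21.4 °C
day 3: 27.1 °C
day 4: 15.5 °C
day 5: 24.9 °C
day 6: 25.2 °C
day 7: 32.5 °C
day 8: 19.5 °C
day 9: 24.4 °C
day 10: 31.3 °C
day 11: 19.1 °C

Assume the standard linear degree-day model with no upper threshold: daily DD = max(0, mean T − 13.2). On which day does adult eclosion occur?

Daily DD above 13.2 °C: 4.6, 8.2, 13.9, 2.3, 11.7, 12.0, 19.3, 6.3, 11.2, 18.1, 5.9.
Cumulative: 4.6, 12.8, 26.7, 29.0, 40.7, 52.7, 72.0, 78.3, 89.5, 107.6, 113.5.
The total first reaches 103 DD on day 10.

day 10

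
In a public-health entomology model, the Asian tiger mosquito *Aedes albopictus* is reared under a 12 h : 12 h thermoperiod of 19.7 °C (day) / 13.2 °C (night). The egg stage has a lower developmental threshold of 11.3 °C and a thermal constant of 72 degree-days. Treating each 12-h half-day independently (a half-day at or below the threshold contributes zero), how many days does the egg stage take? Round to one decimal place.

14.0 days

Day half: max(0, 19.7 − 11.3) × 0.5 = 8.4 × 0.5 = 4.20 DD.
Night half: max(0, 13.2 − 11.3) × 0.5 = 1.9 × 0.5 = 0.95 DD.
Per 24 h: 5.15 DD/day.
Duration = 72 / 5.15 = 13.981 ≈ 14.0 days.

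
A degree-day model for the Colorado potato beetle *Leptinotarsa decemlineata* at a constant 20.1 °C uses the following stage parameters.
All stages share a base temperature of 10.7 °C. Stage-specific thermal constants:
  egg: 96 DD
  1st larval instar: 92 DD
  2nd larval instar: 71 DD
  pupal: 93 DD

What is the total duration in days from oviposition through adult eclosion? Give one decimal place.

Daily accumulation at 20.1 °C = 20.1 − 10.7 = 9.4 DD/day.
Total K = 96 + 92 + 71 + 93 = 352 DD.
Total duration = 352 / 9.4 = 37.447 ≈ 37.4 days.

37.4 days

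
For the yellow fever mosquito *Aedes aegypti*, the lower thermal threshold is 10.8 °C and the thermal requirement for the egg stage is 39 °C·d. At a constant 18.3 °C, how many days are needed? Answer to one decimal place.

Daily accumulation = 18.3 − 10.8 = 7.5 DD/day.
Duration = 39 / 7.5 = 5.200 ≈ 5.2 days.

5.2 days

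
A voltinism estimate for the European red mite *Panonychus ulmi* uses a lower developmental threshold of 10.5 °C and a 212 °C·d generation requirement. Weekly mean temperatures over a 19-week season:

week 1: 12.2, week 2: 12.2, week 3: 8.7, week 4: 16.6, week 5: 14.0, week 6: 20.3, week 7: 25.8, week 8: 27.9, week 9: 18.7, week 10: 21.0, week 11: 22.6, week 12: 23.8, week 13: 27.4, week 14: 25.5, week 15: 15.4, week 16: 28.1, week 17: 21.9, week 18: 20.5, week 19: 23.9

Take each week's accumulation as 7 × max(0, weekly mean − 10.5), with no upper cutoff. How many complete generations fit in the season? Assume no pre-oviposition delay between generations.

6 generations

Weekly DD (7 × max(0, T̄ − 10.5)): 11.9, 11.9, 0.0, 42.7, 24.5, 68.6, 107.1, 121.8, 57.4, 73.5, 84.7, 93.1, 118.3, 105.0, 34.3, 123.2, 79.8, 70.0, 93.8.
Season total = 1321.6 DD.
Complete generations = ⌊1321.6 / 212⌋ = 6.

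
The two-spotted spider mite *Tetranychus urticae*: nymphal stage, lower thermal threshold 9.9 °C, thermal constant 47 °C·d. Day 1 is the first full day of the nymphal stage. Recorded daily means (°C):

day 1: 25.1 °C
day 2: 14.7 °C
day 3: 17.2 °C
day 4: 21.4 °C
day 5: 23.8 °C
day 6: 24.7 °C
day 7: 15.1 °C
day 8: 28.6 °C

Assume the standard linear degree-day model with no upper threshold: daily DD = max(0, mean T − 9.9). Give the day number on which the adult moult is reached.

day 5

Daily DD above 9.9 °C: 15.2, 4.8, 7.3, 11.5, 13.9, 14.8, 5.2, 18.7.
Cumulative: 15.2, 20.0, 27.3, 38.8, 52.7, 67.5, 72.7, 91.4.
The total first reaches 47 DD on day 5.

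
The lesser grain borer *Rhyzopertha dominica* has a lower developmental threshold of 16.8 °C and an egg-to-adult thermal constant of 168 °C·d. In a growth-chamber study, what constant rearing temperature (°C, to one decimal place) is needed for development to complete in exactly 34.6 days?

Required daily accumulation = 168 / 34.6 = 4.855 DD/day.
T = T_base + 4.855 = 16.8 + 4.855 = 21.655 ≈ 21.7 °C.

21.7 °C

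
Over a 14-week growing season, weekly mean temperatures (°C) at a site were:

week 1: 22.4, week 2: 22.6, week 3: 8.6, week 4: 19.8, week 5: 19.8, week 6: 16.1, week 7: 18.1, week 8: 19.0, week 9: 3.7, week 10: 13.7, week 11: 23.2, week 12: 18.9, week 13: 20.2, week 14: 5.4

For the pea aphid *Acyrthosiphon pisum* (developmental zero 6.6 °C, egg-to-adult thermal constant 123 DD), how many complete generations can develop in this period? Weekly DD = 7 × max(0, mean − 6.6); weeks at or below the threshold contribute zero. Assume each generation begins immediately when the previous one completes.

Weekly DD (7 × max(0, T̄ − 6.6)): 110.6, 112.0, 14.0, 92.4, 92.4, 66.5, 80.5, 86.8, 0.0, 49.7, 116.2, 86.1, 95.2, 0.0.
Season total = 1002.4 DD.
Complete generations = ⌊1002.4 / 123⌋ = 8.

8 generations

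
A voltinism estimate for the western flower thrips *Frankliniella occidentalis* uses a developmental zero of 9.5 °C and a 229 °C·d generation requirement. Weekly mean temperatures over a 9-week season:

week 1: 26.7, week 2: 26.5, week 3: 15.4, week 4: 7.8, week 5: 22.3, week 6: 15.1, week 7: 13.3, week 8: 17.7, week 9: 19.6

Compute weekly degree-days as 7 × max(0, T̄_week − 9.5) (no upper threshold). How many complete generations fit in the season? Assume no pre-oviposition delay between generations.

Weekly DD (7 × max(0, T̄ − 9.5)): 120.4, 119.0, 41.3, 0.0, 89.6, 39.2, 26.6, 57.4, 70.7.
Season total = 564.2 DD.
Complete generations = ⌊564.2 / 229⌋ = 2.

2 generations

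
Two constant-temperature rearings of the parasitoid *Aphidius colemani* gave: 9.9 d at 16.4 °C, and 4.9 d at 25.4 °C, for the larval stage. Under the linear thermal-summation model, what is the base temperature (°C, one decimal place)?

Linear rate model ⇒ the product D·(T − T_b) is constant across temperatures.
9.9·(16.4 − T_b) = 4.9·(25.4 − T_b)
T_b = (9.9·16.4 − 4.9·25.4) / (9.9 − 4.9) = 37.90 / 5.0 = 7.580 °C ≈ 7.6 °C.

7.6 °C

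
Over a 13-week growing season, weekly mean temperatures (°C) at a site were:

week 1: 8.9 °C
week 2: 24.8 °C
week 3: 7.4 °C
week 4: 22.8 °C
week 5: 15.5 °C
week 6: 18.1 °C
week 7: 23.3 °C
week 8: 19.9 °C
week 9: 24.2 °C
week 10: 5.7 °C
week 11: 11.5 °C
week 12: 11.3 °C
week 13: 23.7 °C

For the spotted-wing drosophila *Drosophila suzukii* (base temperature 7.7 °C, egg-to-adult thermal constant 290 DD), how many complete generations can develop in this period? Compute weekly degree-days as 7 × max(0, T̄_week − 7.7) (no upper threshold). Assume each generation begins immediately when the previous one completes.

Weekly DD (7 × max(0, T̄ − 7.7)): 8.4, 119.7, 0.0, 105.7, 54.6, 72.8, 109.2, 85.4, 115.5, 0.0, 26.6, 25.2, 112.0.
Season total = 835.1 DD.
Complete generations = ⌊835.1 / 290⌋ = 2.

2 generations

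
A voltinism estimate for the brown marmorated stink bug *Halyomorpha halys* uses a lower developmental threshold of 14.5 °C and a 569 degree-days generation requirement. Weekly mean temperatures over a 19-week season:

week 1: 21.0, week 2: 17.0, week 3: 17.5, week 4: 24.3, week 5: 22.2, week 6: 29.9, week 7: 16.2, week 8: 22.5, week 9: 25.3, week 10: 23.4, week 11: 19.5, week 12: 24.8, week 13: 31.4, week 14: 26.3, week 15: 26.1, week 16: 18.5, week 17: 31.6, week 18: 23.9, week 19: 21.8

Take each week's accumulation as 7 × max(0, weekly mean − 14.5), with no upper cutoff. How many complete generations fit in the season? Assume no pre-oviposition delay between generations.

Weekly DD (7 × max(0, T̄ − 14.5)): 45.5, 17.5, 21.0, 68.6, 53.9, 107.8, 11.9, 56.0, 75.6, 62.3, 35.0, 72.1, 118.3, 82.6, 81.2, 28.0, 119.7, 65.8, 51.1.
Season total = 1173.9 DD.
Complete generations = ⌊1173.9 / 569⌋ = 2.

2 generations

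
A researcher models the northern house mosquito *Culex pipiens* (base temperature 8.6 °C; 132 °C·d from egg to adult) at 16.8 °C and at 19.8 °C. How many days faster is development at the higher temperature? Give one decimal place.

4.3 days

At 16.8 °C: 132 / (16.8 − 8.6) = 132 / 8.2 = 16.098 d.
At 19.8 °C: 132 / (19.8 − 8.6) = 132 / 11.2 = 11.786 d.
Difference = |16.098 − 11.786| = 4.312 ≈ 4.3 days.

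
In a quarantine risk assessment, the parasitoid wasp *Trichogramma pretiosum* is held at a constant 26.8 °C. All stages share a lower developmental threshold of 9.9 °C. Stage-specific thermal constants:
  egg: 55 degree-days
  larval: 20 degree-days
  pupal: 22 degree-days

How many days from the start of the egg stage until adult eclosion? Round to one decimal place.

Daily accumulation at 26.8 °C = 26.8 − 9.9 = 16.9 DD/day.
Total K = 55 + 20 + 22 = 97 DD.
Total duration = 97 / 16.9 = 5.740 ≈ 5.7 days.

5.7 days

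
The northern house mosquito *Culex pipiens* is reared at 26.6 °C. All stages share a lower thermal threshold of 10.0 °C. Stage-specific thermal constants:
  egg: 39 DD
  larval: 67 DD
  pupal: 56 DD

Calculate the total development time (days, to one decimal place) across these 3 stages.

Daily accumulation at 26.6 °C = 26.6 − 10.0 = 16.6 DD/day.
Total K = 39 + 67 + 56 = 162 DD.
Total duration = 162 / 16.6 = 9.759 ≈ 9.8 days.

9.8 days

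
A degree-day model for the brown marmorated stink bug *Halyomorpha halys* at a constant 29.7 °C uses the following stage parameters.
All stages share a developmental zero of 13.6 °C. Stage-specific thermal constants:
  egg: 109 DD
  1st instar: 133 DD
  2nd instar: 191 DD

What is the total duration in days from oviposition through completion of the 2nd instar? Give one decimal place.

Daily accumulation at 29.7 °C = 29.7 − 13.6 = 16.1 DD/day.
Total K = 109 + 133 + 191 = 433 DD.
Total duration = 433 / 16.1 = 26.894 ≈ 26.9 days.

26.9 days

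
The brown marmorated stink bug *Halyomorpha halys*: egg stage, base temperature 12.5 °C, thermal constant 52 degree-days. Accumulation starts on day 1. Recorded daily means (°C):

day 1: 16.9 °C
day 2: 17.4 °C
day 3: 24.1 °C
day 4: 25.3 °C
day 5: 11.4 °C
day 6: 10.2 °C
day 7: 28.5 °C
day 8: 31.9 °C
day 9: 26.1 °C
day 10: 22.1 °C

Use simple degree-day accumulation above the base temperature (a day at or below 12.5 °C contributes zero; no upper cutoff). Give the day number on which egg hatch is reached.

Daily DD above 12.5 °C: 4.4, 4.9, 11.6, 12.8, 0.0, 0.0, 16.0, 19.4, 13.6, 9.6.
Cumulative: 4.4, 9.3, 20.9, 33.7, 33.7, 33.7, 49.7, 69.1, 82.7, 92.3.
The total first reaches 52 DD on day 8.

day 8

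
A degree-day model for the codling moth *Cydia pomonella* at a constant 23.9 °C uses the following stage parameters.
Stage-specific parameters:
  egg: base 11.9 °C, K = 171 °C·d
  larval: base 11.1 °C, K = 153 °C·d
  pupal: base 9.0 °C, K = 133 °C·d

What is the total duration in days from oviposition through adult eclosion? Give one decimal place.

35.1 days

egg: 171 / (23.9 − 11.9) = 171 / 12.0 = 14.250 d.
larval: 153 / (23.9 − 11.1) = 153 / 12.8 = 11.953 d.
pupal: 133 / (23.9 − 9.0) = 133 / 14.9 = 8.926 d.
Sum = 35.129 ≈ 35.1 days.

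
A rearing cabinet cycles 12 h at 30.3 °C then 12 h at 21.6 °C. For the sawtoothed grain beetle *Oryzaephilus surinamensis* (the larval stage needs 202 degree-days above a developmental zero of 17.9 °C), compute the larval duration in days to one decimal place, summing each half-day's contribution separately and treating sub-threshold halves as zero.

25.1 days

Day half: max(0, 30.3 − 17.9) × 0.5 = 12.4 × 0.5 = 6.20 DD.
Night half: max(0, 21.6 − 17.9) × 0.5 = 3.7 × 0.5 = 1.85 DD.
Per 24 h: 8.05 DD/day.
Duration = 202 / 8.05 = 25.093 ≈ 25.1 days.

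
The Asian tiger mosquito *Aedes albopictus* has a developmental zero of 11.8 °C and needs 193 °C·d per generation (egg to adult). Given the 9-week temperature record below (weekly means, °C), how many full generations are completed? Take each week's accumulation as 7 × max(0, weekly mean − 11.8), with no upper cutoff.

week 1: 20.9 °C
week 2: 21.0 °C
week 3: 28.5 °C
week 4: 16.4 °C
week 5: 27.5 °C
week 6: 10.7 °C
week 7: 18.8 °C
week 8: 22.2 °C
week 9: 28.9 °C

Weekly DD (7 × max(0, T̄ − 11.8)): 63.7, 64.4, 116.9, 32.2, 109.9, 0.0, 49.0, 72.8, 119.7.
Season total = 628.6 DD.
Complete generations = ⌊628.6 / 193⌋ = 3.

3 generations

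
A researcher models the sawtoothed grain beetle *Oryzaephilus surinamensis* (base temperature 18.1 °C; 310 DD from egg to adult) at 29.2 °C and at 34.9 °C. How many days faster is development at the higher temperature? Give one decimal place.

At 29.2 °C: 310 / (29.2 − 18.1) = 310 / 11.1 = 27.928 d.
At 34.9 °C: 310 / (34.9 − 18.1) = 310 / 16.8 = 18.452 d.
Difference = |27.928 − 18.452| = 9.476 ≈ 9.5 days.

9.5 days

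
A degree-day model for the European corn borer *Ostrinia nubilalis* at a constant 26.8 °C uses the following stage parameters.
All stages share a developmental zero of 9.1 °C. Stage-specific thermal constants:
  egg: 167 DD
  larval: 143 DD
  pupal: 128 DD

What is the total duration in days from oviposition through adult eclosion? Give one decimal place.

24.7 days

Daily accumulation at 26.8 °C = 26.8 − 9.1 = 17.7 DD/day.
Total K = 167 + 143 + 128 = 438 DD.
Total duration = 438 / 17.7 = 24.746 ≈ 24.7 days.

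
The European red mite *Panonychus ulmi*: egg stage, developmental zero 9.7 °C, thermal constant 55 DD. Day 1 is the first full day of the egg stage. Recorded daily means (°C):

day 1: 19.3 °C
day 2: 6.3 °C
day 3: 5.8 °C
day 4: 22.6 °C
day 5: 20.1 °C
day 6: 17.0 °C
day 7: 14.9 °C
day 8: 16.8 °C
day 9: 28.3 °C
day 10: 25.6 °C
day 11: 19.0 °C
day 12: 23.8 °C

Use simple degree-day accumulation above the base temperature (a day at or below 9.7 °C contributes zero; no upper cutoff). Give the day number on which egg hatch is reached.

day 9

Daily DD above 9.7 °C: 9.6, 0.0, 0.0, 12.9, 10.4, 7.3, 5.2, 7.1, 18.6, 15.9, 9.3, 14.1.
Cumulative: 9.6, 9.6, 9.6, 22.5, 32.9, 40.2, 45.4, 52.5, 71.1, 87.0, 96.3, 110.4.
The total first reaches 55 DD on day 9.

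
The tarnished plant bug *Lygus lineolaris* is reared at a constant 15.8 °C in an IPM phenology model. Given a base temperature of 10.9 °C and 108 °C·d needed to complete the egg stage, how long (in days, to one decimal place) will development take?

22.0 days

Daily accumulation = 15.8 − 10.9 = 4.9 DD/day.
Duration = 108 / 4.9 = 22.041 ≈ 22.0 days.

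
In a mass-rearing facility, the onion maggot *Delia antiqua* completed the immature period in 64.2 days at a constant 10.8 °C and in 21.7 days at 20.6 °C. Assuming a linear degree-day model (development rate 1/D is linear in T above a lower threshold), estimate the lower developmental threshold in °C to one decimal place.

Linear rate model ⇒ the product D·(T − T_b) is constant across temperatures.
64.2·(10.8 − T_b) = 21.7·(20.6 − T_b)
T_b = (64.2·10.8 − 21.7·20.6) / (64.2 − 21.7) = 246.34 / 42.5 = 5.796 °C ≈ 5.8 °C.

5.8 °C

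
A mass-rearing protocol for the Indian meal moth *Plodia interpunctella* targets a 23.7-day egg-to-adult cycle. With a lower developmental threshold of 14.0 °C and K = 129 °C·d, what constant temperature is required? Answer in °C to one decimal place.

19.4 °C

Required daily accumulation = 129 / 23.7 = 5.443 DD/day.
T = T_base + 5.443 = 14.0 + 5.443 = 19.443 ≈ 19.4 °C.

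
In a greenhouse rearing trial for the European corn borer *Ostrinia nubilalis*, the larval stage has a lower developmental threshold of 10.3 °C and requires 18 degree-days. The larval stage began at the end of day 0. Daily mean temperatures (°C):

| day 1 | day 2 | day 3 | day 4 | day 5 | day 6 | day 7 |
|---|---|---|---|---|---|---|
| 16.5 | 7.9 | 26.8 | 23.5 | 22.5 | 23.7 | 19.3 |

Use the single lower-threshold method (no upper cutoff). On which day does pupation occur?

day 3

Daily DD above 10.3 °C: 6.2, 0.0, 16.5, 13.2, 12.2, 13.4, 9.0.
Cumulative: 6.2, 6.2, 22.7, 35.9, 48.1, 61.5, 70.5.
The total first reaches 18 DD on day 3.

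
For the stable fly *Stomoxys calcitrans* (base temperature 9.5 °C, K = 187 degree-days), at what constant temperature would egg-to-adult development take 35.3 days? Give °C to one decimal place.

Required daily accumulation = 187 / 35.3 = 5.297 DD/day.
T = T_base + 5.297 = 9.5 + 5.297 = 14.797 ≈ 14.8 °C.

14.8 °C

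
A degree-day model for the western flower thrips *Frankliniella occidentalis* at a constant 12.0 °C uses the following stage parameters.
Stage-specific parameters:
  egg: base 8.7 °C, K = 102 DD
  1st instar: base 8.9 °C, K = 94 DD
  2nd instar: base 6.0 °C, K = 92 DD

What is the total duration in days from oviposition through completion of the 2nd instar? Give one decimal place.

76.6 days

egg: 102 / (12.0 − 8.7) = 102 / 3.3 = 30.909 d.
1st instar: 94 / (12.0 − 8.9) = 94 / 3.1 = 30.323 d.
2nd instar: 92 / (12.0 − 6.0) = 92 / 6.0 = 15.333 d.
Sum = 76.565 ≈ 76.6 days.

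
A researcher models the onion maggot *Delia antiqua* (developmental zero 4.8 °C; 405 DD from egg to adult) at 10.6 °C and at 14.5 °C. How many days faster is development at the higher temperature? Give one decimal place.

28.1 days

At 10.6 °C: 405 / (10.6 − 4.8) = 405 / 5.8 = 69.828 d.
At 14.5 °C: 405 / (14.5 − 4.8) = 405 / 9.7 = 41.753 d.
Difference = |69.828 − 41.753| = 28.075 ≈ 28.1 days.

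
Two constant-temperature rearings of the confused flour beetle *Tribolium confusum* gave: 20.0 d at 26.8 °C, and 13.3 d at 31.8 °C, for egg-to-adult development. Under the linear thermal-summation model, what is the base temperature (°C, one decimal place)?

Linear rate model ⇒ the product D·(T − T_b) is constant across temperatures.
20.0·(26.8 − T_b) = 13.3·(31.8 − T_b)
T_b = (20.0·26.8 − 13.3·31.8) / (20.0 − 13.3) = 113.06 / 6.7 = 16.875 °C ≈ 16.9 °C.

16.9 °C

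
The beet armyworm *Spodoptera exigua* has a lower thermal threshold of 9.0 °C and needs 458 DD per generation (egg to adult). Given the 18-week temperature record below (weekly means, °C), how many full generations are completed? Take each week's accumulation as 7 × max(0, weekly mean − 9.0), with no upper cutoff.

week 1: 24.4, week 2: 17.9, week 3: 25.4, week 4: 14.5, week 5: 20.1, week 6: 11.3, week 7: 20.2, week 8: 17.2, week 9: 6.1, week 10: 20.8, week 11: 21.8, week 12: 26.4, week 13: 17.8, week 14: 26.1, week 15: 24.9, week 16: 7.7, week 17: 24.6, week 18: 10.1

2 generations

Weekly DD (7 × max(0, T̄ − 9.0)): 107.8, 62.3, 114.8, 38.5, 77.7, 16.1, 78.4, 57.4, 0.0, 82.6, 89.6, 121.8, 61.6, 119.7, 111.3, 0.0, 109.2, 7.7.
Season total = 1256.5 DD.
Complete generations = ⌊1256.5 / 458⌋ = 2.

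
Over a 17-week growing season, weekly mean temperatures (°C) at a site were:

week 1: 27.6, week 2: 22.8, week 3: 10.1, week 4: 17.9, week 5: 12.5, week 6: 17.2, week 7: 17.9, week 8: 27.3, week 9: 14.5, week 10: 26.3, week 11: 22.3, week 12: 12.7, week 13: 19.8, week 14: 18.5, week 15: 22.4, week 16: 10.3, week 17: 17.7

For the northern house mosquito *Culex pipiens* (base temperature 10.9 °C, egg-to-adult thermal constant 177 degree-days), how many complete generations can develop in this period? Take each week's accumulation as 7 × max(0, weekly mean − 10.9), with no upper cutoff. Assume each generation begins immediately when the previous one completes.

5 generations

Weekly DD (7 × max(0, T̄ − 10.9)): 116.9, 83.3, 0.0, 49.0, 11.2, 44.1, 49.0, 114.8, 25.2, 107.8, 79.8, 12.6, 62.3, 53.2, 80.5, 0.0, 47.6.
Season total = 937.3 DD.
Complete generations = ⌊937.3 / 177⌋ = 5.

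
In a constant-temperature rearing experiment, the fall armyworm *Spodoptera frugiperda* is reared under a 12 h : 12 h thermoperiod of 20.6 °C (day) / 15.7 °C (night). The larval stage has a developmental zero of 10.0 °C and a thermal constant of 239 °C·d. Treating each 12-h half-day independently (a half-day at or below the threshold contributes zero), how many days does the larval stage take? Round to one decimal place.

Day half: max(0, 20.6 − 10.0) × 0.5 = 10.6 × 0.5 = 5.30 DD.
Night half: max(0, 15.7 − 10.0) × 0.5 = 5.7 × 0.5 = 2.85 DD.
Per 24 h: 8.15 DD/day.
Duration = 239 / 8.15 = 29.325 ≈ 29.3 days.

29.3 days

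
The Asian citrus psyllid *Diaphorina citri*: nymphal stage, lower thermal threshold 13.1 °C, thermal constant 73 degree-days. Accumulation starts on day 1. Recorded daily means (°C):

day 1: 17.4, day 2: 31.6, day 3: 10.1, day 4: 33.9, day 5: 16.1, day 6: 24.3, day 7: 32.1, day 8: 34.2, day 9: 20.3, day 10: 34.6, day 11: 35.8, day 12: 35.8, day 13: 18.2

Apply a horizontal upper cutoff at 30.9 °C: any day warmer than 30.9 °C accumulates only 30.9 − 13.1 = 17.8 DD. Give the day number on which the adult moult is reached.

Daily DD above 13.1 °C (capped at 17.8): 4.3, 17.8, 0.0, 17.8, 3.0, 11.2, 17.8, 17.8, 7.2, 17.8, 17.8, 17.8, 5.1.
Cumulative: 4.3, 22.1, 22.1, 39.9, 42.9, 54.1, 71.9, 89.7, 96.9, 114.7, 132.5, 150.3, 155.4.
The total first reaches 73 DD on day 8.

day 8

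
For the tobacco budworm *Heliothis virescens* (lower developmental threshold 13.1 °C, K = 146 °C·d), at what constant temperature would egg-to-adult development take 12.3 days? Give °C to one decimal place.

Required daily accumulation = 146 / 12.3 = 11.870 DD/day.
T = T_base + 11.870 = 13.1 + 11.870 = 24.970 ≈ 25.0 °C.

25.0 °C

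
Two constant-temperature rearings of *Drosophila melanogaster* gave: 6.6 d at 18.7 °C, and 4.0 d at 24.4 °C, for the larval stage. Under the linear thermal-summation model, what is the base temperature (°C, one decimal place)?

9.9 °C

Under the model K = D·(T − T_b), so D₁·(T₁ − T_b) = D₂·(T₂ − T_b).
6.6·(18.7 − T_b) = 4.0·(24.4 − T_b)
T_b = (6.6·18.7 − 4.0·24.4) / (6.6 − 4.0) = 25.82 / 2.6 = 9.931 °C ≈ 9.9 °C.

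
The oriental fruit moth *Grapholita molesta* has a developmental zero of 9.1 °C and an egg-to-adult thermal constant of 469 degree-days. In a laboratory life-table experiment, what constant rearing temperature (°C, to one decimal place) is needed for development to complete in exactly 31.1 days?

Required daily accumulation = 469 / 31.1 = 15.080 DD/day.
T = T_base + 15.080 = 9.1 + 15.080 = 24.180 ≈ 24.2 °C.

24.2 °C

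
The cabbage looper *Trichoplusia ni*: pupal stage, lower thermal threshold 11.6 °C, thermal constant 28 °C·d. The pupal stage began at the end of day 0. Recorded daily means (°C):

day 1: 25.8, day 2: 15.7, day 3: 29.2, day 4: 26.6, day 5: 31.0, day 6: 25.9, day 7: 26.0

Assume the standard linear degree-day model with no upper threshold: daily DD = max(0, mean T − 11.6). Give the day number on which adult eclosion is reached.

Daily DD above 11.6 °C: 14.2, 4.1, 17.6, 15.0, 19.4, 14.3, 14.4.
Cumulative: 14.2, 18.3, 35.9, 50.9, 70.3, 84.6, 99.0.
The total first reaches 28 DD on day 3.

day 3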